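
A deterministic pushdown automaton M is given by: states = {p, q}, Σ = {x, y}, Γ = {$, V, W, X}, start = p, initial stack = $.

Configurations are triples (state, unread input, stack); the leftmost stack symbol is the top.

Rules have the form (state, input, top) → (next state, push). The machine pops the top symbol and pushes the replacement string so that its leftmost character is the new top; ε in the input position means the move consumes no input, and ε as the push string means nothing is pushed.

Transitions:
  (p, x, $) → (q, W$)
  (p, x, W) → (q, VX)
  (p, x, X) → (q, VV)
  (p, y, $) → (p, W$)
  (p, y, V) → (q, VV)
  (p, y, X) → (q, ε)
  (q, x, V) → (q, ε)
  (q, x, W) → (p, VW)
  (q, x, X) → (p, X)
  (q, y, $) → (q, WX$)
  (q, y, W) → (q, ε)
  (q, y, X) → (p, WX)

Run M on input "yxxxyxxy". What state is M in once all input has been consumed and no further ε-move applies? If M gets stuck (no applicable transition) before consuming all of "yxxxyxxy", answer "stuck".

(p, yxxxyxxy, $)
  read y, top $: go to p, push W$ → (p, xxxyxxy, W$)
  read x, top W: go to q, push VX → (q, xxyxxy, VX$)
  read x, top V: go to q, push ε → (q, xyxxy, X$)
  read x, top X: go to p, push X → (p, yxxy, X$)
  read y, top X: go to q, push ε → (q, xxy, $)
No transition for (q, x, top $); M blocks with input xxy remaining.

stuck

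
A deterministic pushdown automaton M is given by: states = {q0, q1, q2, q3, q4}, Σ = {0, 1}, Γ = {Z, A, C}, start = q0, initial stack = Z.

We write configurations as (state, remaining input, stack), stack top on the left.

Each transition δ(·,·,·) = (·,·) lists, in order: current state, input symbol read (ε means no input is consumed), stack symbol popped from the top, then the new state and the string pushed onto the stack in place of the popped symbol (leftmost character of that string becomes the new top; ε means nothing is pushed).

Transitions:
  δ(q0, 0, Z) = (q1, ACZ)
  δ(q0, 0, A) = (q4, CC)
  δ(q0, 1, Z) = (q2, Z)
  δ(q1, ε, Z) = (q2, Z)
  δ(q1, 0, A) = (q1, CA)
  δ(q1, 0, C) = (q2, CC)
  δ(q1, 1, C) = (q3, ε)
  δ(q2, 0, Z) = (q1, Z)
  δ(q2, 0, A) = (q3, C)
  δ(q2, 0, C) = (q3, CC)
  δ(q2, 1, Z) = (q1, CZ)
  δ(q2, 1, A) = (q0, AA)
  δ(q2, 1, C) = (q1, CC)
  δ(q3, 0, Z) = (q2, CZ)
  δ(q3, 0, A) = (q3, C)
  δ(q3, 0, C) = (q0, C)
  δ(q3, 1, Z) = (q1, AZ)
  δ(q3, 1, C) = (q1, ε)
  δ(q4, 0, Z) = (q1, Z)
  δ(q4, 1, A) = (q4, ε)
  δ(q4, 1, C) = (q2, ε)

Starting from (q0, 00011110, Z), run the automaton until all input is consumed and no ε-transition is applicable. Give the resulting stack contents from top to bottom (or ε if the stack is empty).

CCZ

(q0, 00011110, Z)
  read 0, top Z: go to q1, push ACZ → (q1, 0011110, ACZ)
  read 0, top A: go to q1, push CA → (q1, 011110, CACZ)
  read 0, top C: go to q2, push CC → (q2, 11110, CCACZ)
  read 1, top C: go to q1, push CC → (q1, 1110, CCCACZ)
  read 1, top C: go to q3, push ε → (q3, 110, CCACZ)
  read 1, top C: go to q1, push ε → (q1, 10, CACZ)
  read 1, top C: go to q3, push ε → (q3, 0, ACZ)
  read 0, top A: go to q3, push C → (q3, ε, CCZ)
All input consumed in state q3 with stack CCZ.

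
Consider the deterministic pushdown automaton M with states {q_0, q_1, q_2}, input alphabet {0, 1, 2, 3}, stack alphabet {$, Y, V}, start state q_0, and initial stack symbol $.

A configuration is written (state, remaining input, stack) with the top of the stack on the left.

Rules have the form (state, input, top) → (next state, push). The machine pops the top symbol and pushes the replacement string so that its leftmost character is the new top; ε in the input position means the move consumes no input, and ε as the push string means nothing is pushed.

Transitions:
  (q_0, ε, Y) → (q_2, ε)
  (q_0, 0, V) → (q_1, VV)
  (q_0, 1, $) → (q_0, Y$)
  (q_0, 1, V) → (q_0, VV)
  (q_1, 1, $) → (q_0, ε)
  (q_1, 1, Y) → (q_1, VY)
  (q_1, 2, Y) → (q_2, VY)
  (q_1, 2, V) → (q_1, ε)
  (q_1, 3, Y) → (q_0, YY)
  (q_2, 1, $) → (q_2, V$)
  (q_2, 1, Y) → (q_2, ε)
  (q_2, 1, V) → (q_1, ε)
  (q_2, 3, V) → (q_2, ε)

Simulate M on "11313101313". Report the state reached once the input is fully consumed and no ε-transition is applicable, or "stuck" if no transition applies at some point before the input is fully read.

stuck

(q_0, 11313101313, $)
  read 1, top $: go to q_0, push Y$ → (q_0, 1313101313, Y$)
  ε-move, top Y: go to q_2, push ε → (q_2, 1313101313, $)
  read 1, top $: go to q_2, push V$ → (q_2, 313101313, V$)
  read 3, top V: go to q_2, push ε → (q_2, 13101313, $)
  read 1, top $: go to q_2, push V$ → (q_2, 3101313, V$)
  read 3, top V: go to q_2, push ε → (q_2, 101313, $)
  read 1, top $: go to q_2, push V$ → (q_2, 01313, V$)
No transition for (q_2, 0, top V); M blocks with input 01313 remaining.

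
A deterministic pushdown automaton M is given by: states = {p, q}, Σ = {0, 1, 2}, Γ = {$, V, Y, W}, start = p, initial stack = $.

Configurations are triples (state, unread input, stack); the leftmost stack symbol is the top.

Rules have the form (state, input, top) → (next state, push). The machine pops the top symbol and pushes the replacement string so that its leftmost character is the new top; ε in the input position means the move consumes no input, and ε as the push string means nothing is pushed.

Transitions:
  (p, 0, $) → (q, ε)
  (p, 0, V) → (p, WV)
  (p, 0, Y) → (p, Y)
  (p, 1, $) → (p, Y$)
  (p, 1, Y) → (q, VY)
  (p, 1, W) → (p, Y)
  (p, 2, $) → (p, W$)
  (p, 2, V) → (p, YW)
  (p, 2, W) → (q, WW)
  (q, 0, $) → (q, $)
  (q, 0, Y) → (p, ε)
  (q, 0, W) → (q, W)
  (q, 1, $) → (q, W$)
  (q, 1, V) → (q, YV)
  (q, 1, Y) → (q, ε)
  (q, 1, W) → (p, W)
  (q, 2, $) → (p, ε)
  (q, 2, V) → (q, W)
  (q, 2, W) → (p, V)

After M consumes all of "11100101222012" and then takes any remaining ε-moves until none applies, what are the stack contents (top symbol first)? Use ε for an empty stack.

(p, 11100101222012, $)
  read 1, top $: go to p, push Y$ → (p, 1100101222012, Y$)
  read 1, top Y: go to q, push VY → (q, 100101222012, VY$)
  read 1, top V: go to q, push YV → (q, 00101222012, YVY$)
  read 0, top Y: go to p, push ε → (p, 0101222012, VY$)
  read 0, top V: go to p, push WV → (p, 101222012, WVY$)
  read 1, top W: go to p, push Y → (p, 01222012, YVY$)
  read 0, top Y: go to p, push Y → (p, 1222012, YVY$)
  read 1, top Y: go to q, push VY → (q, 222012, VYVY$)
  read 2, top V: go to q, push W → (q, 22012, WYVY$)
  read 2, top W: go to p, push V → (p, 2012, VYVY$)
  read 2, top V: go to p, push YW → (p, 012, YWYVY$)
  read 0, top Y: go to p, push Y → (p, 12, YWYVY$)
  read 1, top Y: go to q, push VY → (q, 2, VYWYVY$)
  read 2, top V: go to q, push W → (q, ε, WYWYVY$)
All input consumed in state q with stack WYWYVY$.

WYWYVY$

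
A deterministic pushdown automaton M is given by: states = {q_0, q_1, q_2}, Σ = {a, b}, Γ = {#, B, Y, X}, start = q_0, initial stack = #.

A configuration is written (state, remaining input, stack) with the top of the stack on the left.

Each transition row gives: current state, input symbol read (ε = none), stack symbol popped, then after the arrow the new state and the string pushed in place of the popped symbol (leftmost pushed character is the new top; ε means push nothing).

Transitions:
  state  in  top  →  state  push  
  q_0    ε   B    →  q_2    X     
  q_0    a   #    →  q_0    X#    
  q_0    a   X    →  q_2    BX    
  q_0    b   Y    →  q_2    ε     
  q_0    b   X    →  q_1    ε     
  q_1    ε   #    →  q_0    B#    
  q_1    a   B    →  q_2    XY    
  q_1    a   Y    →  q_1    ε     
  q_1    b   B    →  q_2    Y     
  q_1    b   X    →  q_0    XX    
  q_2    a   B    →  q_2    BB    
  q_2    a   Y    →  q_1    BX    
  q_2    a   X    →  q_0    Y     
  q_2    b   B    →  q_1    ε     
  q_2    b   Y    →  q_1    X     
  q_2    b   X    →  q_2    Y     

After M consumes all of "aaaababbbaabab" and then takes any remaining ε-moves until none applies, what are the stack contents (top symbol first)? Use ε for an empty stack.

(q_0, aaaababbbaabab, #) ⊢ (q_0, aaababbbaabab, X#) ⊢ (q_2, aababbbaabab, BX#) ⊢ (q_2, ababbbaabab, BBX#) ⊢ (q_2, babbbaabab, BBBX#) ⊢ (q_1, abbbaabab, BBX#) ⊢ (q_2, bbbaabab, XYBX#) ⊢ (q_2, bbaabab, YYBX#) ⊢ (q_1, baabab, XYBX#) ⊢ (q_0, aabab, XXYBX#) ⊢ (q_2, abab, BXXYBX#) ⊢ (q_2, bab, BBXXYBX#) ⊢ (q_1, ab, BXXYBX#) ⊢ (q_2, b, XYXXYBX#) ⊢ (q_2, ε, YYXXYBX#)
All input consumed in state q_2 with stack YYXXYBX#.

YYXXYBX#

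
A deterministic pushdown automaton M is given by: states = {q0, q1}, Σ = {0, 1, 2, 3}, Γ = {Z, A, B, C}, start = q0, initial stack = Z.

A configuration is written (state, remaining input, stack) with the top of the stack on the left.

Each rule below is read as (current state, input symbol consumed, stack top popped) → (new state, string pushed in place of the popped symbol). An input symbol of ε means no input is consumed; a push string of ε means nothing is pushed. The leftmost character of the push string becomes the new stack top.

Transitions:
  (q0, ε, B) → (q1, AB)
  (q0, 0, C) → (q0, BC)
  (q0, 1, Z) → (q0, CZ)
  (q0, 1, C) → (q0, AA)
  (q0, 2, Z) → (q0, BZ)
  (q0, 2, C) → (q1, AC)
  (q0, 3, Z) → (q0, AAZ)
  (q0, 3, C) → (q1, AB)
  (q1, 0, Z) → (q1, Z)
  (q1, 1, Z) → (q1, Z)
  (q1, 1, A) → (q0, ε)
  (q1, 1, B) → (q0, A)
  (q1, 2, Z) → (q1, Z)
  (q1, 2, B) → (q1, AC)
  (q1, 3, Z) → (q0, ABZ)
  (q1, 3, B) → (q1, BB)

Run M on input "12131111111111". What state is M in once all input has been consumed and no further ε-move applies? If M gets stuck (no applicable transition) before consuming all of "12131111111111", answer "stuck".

q1

(q0, 12131111111111, Z) ⊢ (q0, 2131111111111, CZ) ⊢ (q1, 131111111111, ACZ) ⊢ (q0, 31111111111, CZ) ⊢ (q1, 1111111111, ABZ) ⊢ (q0, 111111111, BZ) ⊢ (q1, 111111111, ABZ) ⊢ (q0, 11111111, BZ) ⊢ (q1, 11111111, ABZ) ⊢ (q0, 1111111, BZ) ⊢ (q1, 1111111, ABZ) ⊢ (q0, 111111, BZ) ⊢ (q1, 111111, ABZ) ⊢ (q0, 11111, BZ) ⊢ (q1, 11111, ABZ) ⊢ (q0, 1111, BZ) ⊢ (q1, 1111, ABZ) ⊢ (q0, 111, BZ) ⊢ (q1, 111, ABZ) ⊢ (q0, 11, BZ) ⊢ (q1, 11, ABZ) ⊢ (q0, 1, BZ) ⊢ (q1, 1, ABZ) ⊢ (q0, ε, BZ) ⊢ (q1, ε, ABZ)
All input consumed; M is in state q1.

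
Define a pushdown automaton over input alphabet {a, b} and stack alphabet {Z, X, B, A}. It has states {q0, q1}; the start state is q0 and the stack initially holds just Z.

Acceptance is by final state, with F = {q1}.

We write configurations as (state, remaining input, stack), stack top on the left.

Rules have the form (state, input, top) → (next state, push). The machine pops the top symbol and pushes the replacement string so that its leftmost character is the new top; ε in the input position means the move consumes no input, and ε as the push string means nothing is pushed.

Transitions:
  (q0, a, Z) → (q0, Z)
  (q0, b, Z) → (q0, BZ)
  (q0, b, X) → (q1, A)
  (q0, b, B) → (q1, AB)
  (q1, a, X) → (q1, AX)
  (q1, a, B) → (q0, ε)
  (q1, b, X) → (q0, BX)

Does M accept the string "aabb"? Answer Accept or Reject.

One accepting computation: (q0, aabb, Z) ⊢ (q0, abb, Z) ⊢ (q0, bb, Z) ⊢ (q0, b, BZ) ⊢ (q1, ε, ABZ)
All input consumed and state q1 ∈ F.

Accept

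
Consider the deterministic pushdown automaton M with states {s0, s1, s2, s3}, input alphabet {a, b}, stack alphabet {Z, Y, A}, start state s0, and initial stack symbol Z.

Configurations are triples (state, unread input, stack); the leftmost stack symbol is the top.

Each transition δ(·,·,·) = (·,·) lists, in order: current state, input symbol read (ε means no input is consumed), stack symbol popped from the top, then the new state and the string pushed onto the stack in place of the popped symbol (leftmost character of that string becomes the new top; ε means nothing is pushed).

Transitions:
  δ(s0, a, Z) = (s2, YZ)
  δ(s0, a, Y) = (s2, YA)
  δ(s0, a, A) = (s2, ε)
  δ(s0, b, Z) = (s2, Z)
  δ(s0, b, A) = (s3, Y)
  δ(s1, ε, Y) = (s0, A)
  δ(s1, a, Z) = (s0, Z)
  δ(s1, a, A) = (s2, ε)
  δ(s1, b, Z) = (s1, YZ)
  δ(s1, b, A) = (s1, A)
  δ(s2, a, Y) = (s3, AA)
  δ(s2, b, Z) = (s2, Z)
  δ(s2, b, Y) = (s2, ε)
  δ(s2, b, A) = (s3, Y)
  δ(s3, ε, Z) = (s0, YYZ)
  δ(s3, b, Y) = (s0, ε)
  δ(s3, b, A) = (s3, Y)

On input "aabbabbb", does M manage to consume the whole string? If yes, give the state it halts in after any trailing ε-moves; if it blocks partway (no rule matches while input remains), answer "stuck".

(s0, aabbabbb, Z) ⊢ (s2, abbabbb, YZ) ⊢ (s3, bbabbb, AAZ) ⊢ (s3, babbb, YAZ) ⊢ (s0, abbb, AZ) ⊢ (s2, bbb, Z) ⊢ (s2, bb, Z) ⊢ (s2, b, Z) ⊢ (s2, ε, Z)
All input consumed; M is in state s2.

s2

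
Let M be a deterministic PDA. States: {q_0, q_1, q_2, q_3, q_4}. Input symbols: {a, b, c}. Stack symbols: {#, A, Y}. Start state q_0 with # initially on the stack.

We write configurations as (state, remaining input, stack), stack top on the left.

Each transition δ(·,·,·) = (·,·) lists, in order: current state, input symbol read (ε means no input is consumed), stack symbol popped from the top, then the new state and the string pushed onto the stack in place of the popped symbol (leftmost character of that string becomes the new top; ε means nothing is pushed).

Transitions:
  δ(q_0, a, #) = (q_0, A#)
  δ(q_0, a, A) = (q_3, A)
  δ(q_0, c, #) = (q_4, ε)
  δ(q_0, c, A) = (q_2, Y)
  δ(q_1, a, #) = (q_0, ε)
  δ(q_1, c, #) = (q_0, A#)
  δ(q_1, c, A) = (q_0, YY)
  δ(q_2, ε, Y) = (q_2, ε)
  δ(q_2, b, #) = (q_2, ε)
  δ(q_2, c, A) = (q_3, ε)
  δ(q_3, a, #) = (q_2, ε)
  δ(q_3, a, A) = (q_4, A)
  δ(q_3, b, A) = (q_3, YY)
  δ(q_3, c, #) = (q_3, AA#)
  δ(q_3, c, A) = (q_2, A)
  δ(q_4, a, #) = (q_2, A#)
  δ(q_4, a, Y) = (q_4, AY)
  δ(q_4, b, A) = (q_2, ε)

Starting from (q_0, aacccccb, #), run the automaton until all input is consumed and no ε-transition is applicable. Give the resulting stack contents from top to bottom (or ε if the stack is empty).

(q_0, aacccccb, #)
  read a, top #: go to q_0, push A# → (q_0, acccccb, A#)
  read a, top A: go to q_3, push A → (q_3, cccccb, A#)
  read c, top A: go to q_2, push A → (q_2, ccccb, A#)
  read c, top A: go to q_3, push ε → (q_3, cccb, #)
  read c, top #: go to q_3, push AA# → (q_3, ccb, AA#)
  read c, top A: go to q_2, push A → (q_2, cb, AA#)
  read c, top A: go to q_3, push ε → (q_3, b, A#)
  read b, top A: go to q_3, push YY → (q_3, ε, YY#)
All input consumed in state q_3 with stack YY#.

YY#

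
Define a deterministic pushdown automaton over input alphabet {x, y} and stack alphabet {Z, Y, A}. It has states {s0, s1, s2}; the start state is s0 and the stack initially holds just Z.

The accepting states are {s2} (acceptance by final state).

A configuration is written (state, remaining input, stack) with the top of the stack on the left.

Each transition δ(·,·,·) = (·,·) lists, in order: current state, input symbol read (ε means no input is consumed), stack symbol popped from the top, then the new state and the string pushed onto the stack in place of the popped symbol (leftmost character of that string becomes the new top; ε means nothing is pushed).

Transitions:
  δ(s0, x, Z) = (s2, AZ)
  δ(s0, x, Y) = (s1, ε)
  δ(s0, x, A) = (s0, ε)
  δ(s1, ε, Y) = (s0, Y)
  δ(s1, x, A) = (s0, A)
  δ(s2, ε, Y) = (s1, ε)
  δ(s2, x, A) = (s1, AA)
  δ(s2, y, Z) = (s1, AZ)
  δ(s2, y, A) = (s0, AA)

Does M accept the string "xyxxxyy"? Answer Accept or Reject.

(s0, xyxxxyy, Z)
  read x, top Z: go to s2, push AZ → (s2, yxxxyy, AZ)
  read y, top A: go to s0, push AA → (s0, xxxyy, AAZ)
  read x, top A: go to s0, push ε → (s0, xxyy, AZ)
  read x, top A: go to s0, push ε → (s0, xyy, Z)
  read x, top Z: go to s2, push AZ → (s2, yy, AZ)
  read y, top A: go to s0, push AA → (s0, y, AAZ)
No transition applies at (s0, y, AAZ); input not fully consumed.

Reject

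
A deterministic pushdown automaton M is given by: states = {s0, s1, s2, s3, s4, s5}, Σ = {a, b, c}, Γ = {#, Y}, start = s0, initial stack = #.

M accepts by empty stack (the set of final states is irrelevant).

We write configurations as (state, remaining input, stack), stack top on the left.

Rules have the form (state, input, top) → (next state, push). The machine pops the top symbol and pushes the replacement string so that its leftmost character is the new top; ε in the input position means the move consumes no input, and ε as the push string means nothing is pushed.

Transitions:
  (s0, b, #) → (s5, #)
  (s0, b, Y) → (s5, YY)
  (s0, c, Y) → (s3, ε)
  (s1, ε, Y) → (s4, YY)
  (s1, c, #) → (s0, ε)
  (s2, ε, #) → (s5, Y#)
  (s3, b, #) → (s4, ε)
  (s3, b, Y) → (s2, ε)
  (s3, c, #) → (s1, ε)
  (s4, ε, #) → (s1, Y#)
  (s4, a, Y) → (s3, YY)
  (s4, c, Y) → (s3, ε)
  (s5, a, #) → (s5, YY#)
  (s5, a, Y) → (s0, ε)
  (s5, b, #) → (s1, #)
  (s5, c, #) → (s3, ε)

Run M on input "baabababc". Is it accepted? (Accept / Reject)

(s0, baabababc, #)
  read b, top #: go to s5, push # → (s5, aabababc, #)
  read a, top #: go to s5, push YY# → (s5, abababc, YY#)
  read a, top Y: go to s0, push ε → (s0, bababc, Y#)
  read b, top Y: go to s5, push YY → (s5, ababc, YY#)
  read a, top Y: go to s0, push ε → (s0, babc, Y#)
  read b, top Y: go to s5, push YY → (s5, abc, YY#)
  read a, top Y: go to s0, push ε → (s0, bc, Y#)
  read b, top Y: go to s5, push YY → (s5, c, YY#)
No transition applies at (s5, c, YY#); input not fully consumed.

Reject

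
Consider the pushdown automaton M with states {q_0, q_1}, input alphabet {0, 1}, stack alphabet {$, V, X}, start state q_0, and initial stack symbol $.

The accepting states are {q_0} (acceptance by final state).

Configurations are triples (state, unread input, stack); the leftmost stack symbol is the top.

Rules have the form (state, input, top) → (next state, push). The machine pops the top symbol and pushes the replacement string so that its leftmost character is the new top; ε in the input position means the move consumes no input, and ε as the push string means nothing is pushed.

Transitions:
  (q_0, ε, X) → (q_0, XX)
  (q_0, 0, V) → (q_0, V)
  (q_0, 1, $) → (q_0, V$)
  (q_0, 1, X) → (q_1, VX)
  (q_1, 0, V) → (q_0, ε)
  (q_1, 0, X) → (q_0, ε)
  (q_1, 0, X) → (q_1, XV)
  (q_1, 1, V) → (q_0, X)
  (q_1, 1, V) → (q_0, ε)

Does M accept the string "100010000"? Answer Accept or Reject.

No computation consumes all input and reaches a final state.

Reject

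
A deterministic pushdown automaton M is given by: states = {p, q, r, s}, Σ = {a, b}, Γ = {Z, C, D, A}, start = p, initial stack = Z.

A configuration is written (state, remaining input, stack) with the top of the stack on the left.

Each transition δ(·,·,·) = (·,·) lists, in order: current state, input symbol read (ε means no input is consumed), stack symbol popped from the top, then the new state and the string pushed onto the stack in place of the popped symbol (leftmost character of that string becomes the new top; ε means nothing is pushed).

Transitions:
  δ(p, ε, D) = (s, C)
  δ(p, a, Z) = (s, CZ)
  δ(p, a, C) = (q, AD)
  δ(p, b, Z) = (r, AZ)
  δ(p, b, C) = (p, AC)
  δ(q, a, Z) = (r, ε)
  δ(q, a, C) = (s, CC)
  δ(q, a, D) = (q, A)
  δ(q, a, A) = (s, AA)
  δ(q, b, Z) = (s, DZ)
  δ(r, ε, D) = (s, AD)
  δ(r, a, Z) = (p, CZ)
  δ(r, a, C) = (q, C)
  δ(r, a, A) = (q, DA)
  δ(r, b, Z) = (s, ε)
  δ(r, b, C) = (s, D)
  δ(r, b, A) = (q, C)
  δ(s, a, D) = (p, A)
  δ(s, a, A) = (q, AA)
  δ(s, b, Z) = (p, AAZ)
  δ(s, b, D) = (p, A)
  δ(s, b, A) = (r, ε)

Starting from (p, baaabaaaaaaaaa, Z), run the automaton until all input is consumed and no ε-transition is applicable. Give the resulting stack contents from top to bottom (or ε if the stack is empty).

AAAAAAAAAAZ

(p, baaabaaaaaaaaa, Z)
  read b, top Z: go to r, push AZ → (r, aaabaaaaaaaaa, AZ)
  read a, top A: go to q, push DA → (q, aabaaaaaaaaa, DAZ)
  read a, top D: go to q, push A → (q, abaaaaaaaaa, AAZ)
  read a, top A: go to s, push AA → (s, baaaaaaaaa, AAAZ)
  read b, top A: go to r, push ε → (r, aaaaaaaaa, AAZ)
  read a, top A: go to q, push DA → (q, aaaaaaaa, DAAZ)
  read a, top D: go to q, push A → (q, aaaaaaa, AAAZ)
  read a, top A: go to s, push AA → (s, aaaaaa, AAAAZ)
  read a, top A: go to q, push AA → (q, aaaaa, AAAAAZ)
  read a, top A: go to s, push AA → (s, aaaa, AAAAAAZ)
  read a, top A: go to q, push AA → (q, aaa, AAAAAAAZ)
  read a, top A: go to s, push AA → (s, aa, AAAAAAAAZ)
  read a, top A: go to q, push AA → (q, a, AAAAAAAAAZ)
  read a, top A: go to s, push AA → (s, ε, AAAAAAAAAAZ)
All input consumed in state s with stack AAAAAAAAAAZ.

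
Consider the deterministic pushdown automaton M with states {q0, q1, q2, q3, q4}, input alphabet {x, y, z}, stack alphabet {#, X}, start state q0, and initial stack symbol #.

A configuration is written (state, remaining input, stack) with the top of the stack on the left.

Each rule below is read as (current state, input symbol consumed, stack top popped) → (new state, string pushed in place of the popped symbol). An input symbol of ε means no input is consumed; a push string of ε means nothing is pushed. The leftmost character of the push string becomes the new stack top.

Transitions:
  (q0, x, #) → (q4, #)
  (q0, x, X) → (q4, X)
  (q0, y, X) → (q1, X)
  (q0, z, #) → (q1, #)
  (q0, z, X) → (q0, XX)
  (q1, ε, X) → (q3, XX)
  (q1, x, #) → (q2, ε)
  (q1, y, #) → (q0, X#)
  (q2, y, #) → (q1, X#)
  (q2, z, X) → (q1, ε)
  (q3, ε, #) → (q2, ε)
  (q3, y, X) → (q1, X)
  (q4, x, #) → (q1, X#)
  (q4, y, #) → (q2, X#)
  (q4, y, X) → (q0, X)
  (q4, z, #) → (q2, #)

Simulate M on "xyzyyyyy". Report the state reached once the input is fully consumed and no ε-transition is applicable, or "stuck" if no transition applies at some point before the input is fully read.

q3

(q0, xyzyyyyy, #)
  read x, top #: go to q4, push # → (q4, yzyyyyy, #)
  read y, top #: go to q2, push X# → (q2, zyyyyy, X#)
  read z, top X: go to q1, push ε → (q1, yyyyy, #)
  read y, top #: go to q0, push X# → (q0, yyyy, X#)
  read y, top X: go to q1, push X → (q1, yyy, X#)
  ε-move, top X: go to q3, push XX → (q3, yyy, XX#)
  read y, top X: go to q1, push X → (q1, yy, XX#)
  ε-move, top X: go to q3, push XX → (q3, yy, XXX#)
  read y, top X: go to q1, push X → (q1, y, XXX#)
  ε-move, top X: go to q3, push XX → (q3, y, XXXX#)
  read y, top X: go to q1, push X → (q1, ε, XXXX#)
  ε-move, top X: go to q3, push XX → (q3, ε, XXXXX#)
All input consumed; M is in state q3.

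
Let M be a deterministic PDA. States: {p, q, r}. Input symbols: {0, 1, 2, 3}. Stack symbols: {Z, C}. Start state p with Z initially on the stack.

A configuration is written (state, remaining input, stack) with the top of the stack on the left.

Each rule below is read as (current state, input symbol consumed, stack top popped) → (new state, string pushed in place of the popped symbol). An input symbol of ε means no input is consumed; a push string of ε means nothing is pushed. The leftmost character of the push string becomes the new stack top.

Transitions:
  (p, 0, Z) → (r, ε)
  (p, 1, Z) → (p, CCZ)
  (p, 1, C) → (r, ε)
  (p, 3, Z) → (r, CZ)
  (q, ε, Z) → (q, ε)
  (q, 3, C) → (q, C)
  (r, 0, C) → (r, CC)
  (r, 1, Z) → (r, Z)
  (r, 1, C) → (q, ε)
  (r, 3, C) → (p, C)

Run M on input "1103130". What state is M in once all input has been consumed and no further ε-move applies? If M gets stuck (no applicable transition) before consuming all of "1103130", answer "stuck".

stuck

(p, 1103130, Z) ⊢ (p, 103130, CCZ) ⊢ (r, 03130, CZ) ⊢ (r, 3130, CCZ) ⊢ (p, 130, CCZ) ⊢ (r, 30, CZ) ⊢ (p, 0, CZ)
No transition for (p, 0, top C); M blocks with input 0 remaining.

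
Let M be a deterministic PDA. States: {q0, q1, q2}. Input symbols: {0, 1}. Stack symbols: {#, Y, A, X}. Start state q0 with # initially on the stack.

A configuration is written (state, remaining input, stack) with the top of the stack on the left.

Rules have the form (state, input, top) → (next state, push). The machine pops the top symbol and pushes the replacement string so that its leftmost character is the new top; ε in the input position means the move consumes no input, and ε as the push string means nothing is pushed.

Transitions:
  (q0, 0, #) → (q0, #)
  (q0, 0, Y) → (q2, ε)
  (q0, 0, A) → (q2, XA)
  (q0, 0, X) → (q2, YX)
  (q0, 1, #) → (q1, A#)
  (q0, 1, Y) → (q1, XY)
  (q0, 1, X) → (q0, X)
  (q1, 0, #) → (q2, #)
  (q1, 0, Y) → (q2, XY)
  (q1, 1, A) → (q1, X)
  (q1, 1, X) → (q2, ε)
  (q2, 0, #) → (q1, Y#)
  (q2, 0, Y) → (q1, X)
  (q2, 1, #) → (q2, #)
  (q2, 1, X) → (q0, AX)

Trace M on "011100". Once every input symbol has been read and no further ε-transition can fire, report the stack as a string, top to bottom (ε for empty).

XY#

(q0, 011100, #) ⊢ (q0, 11100, #) ⊢ (q1, 1100, A#) ⊢ (q1, 100, X#) ⊢ (q2, 00, #) ⊢ (q1, 0, Y#) ⊢ (q2, ε, XY#)
All input consumed in state q2 with stack XY#.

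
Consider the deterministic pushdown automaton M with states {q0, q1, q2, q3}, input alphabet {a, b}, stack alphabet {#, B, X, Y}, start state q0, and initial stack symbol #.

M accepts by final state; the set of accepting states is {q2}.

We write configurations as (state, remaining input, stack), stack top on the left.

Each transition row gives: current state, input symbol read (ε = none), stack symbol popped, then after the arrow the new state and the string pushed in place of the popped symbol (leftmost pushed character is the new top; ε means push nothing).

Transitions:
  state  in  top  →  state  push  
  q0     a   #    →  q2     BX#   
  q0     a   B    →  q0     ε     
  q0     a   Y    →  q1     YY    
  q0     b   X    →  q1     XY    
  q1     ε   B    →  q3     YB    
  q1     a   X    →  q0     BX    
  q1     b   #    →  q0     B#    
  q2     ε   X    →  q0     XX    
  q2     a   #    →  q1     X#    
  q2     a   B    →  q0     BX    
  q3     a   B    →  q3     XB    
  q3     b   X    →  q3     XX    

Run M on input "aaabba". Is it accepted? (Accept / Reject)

(q0, aaabba, #)
  read a, top #: go to q2, push BX# → (q2, aabba, BX#)
  read a, top B: go to q0, push BX → (q0, abba, BXX#)
  read a, top B: go to q0, push ε → (q0, bba, XX#)
  read b, top X: go to q1, push XY → (q1, ba, XYX#)
No transition applies at (q1, ba, XYX#); input not fully consumed.

Reject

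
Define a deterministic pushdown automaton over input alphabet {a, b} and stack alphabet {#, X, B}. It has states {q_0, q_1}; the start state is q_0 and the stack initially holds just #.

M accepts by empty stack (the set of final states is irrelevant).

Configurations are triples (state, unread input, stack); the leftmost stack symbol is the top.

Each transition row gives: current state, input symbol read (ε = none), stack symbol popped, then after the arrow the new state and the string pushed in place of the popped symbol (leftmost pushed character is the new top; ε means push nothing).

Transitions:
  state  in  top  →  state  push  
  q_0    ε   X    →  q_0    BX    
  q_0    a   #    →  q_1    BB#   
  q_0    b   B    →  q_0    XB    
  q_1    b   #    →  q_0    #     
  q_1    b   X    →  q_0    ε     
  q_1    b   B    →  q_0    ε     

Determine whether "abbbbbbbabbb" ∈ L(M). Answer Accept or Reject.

Reject

(q_0, abbbbbbbabbb, #)
  read a, top #: go to q_1, push BB# → (q_1, bbbbbbbabbb, BB#)
  read b, top B: go to q_0, push ε → (q_0, bbbbbbabbb, B#)
  read b, top B: go to q_0, push XB → (q_0, bbbbbabbb, XB#)
  ε-move, top X: go to q_0, push BX → (q_0, bbbbbabbb, BXB#)
  read b, top B: go to q_0, push XB → (q_0, bbbbabbb, XBXB#)
  ε-move, top X: go to q_0, push BX → (q_0, bbbbabbb, BXBXB#)
  read b, top B: go to q_0, push XB → (q_0, bbbabbb, XBXBXB#)
  ε-move, top X: go to q_0, push BX → (q_0, bbbabbb, BXBXBXB#)
  read b, top B: go to q_0, push XB → (q_0, bbabbb, XBXBXBXB#)
  ε-move, top X: go to q_0, push BX → (q_0, bbabbb, BXBXBXBXB#)
  read b, top B: go to q_0, push XB → (q_0, babbb, XBXBXBXBXB#)
  ε-move, top X: go to q_0, push BX → (q_0, babbb, BXBXBXBXBXB#)
  read b, top B: go to q_0, push XB → (q_0, abbb, XBXBXBXBXBXB#)
  ε-move, top X: go to q_0, push BX → (q_0, abbb, BXBXBXBXBXBXB#)
No transition applies at (q_0, abbb, BXBXBXBXBXBXB#); input not fully consumed.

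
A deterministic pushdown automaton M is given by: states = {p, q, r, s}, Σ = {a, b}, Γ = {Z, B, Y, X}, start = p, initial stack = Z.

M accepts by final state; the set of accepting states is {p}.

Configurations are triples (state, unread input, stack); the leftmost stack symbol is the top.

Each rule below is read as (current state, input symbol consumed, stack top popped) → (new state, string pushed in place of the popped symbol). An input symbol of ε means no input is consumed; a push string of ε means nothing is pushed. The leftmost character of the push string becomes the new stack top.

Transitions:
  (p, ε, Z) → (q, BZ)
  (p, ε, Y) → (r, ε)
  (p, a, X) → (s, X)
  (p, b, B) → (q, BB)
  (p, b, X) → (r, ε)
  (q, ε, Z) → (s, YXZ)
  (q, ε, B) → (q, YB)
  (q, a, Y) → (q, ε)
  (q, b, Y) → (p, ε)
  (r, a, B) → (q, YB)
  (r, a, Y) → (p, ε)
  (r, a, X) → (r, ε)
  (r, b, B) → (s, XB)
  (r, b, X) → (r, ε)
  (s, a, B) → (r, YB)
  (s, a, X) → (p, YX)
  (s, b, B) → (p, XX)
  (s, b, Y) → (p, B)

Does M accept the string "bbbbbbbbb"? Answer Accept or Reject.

(p, bbbbbbbbb, Z) ⊢ (q, bbbbbbbbb, BZ) ⊢ (q, bbbbbbbbb, YBZ) ⊢ (p, bbbbbbbb, BZ) ⊢ (q, bbbbbbb, BBZ) ⊢ (q, bbbbbbb, YBBZ) ⊢ (p, bbbbbb, BBZ) ⊢ (q, bbbbb, BBBZ) ⊢ (q, bbbbb, YBBBZ) ⊢ (p, bbbb, BBBZ) ⊢ (q, bbb, BBBBZ) ⊢ (q, bbb, YBBBBZ) ⊢ (p, bb, BBBBZ) ⊢ (q, b, BBBBBZ) ⊢ (q, b, YBBBBBZ) ⊢ (p, ε, BBBBBZ)
All input consumed; state p ∈ F.

Accept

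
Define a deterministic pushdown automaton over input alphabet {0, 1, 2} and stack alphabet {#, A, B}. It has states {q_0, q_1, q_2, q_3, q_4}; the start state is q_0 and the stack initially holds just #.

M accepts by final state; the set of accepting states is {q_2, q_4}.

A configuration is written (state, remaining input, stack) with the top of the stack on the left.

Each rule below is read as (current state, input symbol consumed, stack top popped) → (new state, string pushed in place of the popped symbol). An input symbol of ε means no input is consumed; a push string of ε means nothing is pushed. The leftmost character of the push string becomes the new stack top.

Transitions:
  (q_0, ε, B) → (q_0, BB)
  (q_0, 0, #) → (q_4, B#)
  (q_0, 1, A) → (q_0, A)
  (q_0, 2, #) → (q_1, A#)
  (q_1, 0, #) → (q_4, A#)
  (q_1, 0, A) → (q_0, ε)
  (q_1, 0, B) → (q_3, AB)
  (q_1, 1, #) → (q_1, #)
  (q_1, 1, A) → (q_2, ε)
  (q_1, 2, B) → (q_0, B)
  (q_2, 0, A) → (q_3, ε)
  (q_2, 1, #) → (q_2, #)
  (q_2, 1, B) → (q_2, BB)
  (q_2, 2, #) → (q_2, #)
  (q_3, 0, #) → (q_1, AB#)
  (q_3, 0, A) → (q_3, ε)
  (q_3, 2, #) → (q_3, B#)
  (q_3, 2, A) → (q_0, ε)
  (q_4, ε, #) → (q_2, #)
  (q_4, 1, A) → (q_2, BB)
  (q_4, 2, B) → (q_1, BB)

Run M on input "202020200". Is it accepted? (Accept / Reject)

(q_0, 202020200, #) ⊢ (q_1, 02020200, A#) ⊢ (q_0, 2020200, #) ⊢ (q_1, 020200, A#) ⊢ (q_0, 20200, #) ⊢ (q_1, 0200, A#) ⊢ (q_0, 200, #) ⊢ (q_1, 00, A#) ⊢ (q_0, 0, #) ⊢ (q_4, ε, B#)
All input consumed; state q_4 ∈ F.

Accept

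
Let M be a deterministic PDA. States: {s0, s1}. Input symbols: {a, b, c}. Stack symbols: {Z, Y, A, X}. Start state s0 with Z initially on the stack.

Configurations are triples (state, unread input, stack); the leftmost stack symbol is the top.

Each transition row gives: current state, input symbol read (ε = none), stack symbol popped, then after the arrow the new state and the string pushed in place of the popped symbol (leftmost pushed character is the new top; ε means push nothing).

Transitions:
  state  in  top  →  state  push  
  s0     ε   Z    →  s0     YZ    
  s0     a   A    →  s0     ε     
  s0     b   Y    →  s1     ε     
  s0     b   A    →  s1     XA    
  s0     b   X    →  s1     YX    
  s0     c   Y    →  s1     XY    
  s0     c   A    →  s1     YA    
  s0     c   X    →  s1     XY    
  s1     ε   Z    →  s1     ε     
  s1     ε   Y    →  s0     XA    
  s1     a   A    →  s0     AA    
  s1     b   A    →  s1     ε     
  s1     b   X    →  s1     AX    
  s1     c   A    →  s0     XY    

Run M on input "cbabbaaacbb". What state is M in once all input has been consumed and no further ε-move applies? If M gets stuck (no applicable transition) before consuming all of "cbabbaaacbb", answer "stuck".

s1

(s0, cbabbaaacbb, Z)
  ε-move, top Z: go to s0, push YZ → (s0, cbabbaaacbb, YZ)
  read c, top Y: go to s1, push XY → (s1, babbaaacbb, XYZ)
  read b, top X: go to s1, push AX → (s1, abbaaacbb, AXYZ)
  read a, top A: go to s0, push AA → (s0, bbaaacbb, AAXYZ)
  read b, top A: go to s1, push XA → (s1, baaacbb, XAAXYZ)
  read b, top X: go to s1, push AX → (s1, aaacbb, AXAAXYZ)
  read a, top A: go to s0, push AA → (s0, aacbb, AAXAAXYZ)
  read a, top A: go to s0, push ε → (s0, acbb, AXAAXYZ)
  read a, top A: go to s0, push ε → (s0, cbb, XAAXYZ)
  read c, top X: go to s1, push XY → (s1, bb, XYAAXYZ)
  read b, top X: go to s1, push AX → (s1, b, AXYAAXYZ)
  read b, top A: go to s1, push ε → (s1, ε, XYAAXYZ)
All input consumed; M is in state s1.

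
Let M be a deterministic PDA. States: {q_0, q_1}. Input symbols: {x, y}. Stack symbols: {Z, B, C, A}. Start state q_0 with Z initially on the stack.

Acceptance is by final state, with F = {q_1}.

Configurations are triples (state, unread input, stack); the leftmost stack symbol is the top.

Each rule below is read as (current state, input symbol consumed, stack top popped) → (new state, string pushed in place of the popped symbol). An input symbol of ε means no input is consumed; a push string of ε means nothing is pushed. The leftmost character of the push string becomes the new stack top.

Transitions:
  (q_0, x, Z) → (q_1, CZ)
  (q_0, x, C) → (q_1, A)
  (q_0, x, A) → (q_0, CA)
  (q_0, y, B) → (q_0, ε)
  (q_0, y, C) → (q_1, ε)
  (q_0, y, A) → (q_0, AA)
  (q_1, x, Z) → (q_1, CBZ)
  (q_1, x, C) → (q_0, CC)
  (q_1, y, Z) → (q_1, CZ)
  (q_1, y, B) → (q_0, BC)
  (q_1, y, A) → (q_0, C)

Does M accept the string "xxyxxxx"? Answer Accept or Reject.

Reject

(q_0, xxyxxxx, Z) ⊢ (q_1, xyxxxx, CZ) ⊢ (q_0, yxxxx, CCZ) ⊢ (q_1, xxxx, CZ) ⊢ (q_0, xxx, CCZ) ⊢ (q_1, xx, ACZ)
No transition applies at (q_1, xx, ACZ); input not fully consumed.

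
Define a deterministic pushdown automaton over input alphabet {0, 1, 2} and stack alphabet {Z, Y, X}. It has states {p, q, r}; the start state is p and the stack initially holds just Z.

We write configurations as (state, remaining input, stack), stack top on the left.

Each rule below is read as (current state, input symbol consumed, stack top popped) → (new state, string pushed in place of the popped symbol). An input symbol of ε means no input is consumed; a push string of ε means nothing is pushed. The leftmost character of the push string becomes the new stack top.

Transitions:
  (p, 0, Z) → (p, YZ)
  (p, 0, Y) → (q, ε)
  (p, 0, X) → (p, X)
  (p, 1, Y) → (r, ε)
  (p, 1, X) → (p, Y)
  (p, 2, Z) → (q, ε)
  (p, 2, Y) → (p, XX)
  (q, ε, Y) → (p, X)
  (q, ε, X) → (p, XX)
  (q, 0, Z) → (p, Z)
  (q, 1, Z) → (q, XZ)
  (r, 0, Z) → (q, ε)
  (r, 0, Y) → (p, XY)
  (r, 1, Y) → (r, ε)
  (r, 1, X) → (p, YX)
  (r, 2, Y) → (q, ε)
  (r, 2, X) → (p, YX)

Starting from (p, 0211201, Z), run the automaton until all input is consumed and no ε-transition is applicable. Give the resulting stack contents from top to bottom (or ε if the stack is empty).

(p, 0211201, Z)
  read 0, top Z: go to p, push YZ → (p, 211201, YZ)
  read 2, top Y: go to p, push XX → (p, 11201, XXZ)
  read 1, top X: go to p, push Y → (p, 1201, YXZ)
  read 1, top Y: go to r, push ε → (r, 201, XZ)
  read 2, top X: go to p, push YX → (p, 01, YXZ)
  read 0, top Y: go to q, push ε → (q, 1, XZ)
  ε-move, top X: go to p, push XX → (p, 1, XXZ)
  read 1, top X: go to p, push Y → (p, ε, YXZ)
All input consumed in state p with stack YXZ.

YXZ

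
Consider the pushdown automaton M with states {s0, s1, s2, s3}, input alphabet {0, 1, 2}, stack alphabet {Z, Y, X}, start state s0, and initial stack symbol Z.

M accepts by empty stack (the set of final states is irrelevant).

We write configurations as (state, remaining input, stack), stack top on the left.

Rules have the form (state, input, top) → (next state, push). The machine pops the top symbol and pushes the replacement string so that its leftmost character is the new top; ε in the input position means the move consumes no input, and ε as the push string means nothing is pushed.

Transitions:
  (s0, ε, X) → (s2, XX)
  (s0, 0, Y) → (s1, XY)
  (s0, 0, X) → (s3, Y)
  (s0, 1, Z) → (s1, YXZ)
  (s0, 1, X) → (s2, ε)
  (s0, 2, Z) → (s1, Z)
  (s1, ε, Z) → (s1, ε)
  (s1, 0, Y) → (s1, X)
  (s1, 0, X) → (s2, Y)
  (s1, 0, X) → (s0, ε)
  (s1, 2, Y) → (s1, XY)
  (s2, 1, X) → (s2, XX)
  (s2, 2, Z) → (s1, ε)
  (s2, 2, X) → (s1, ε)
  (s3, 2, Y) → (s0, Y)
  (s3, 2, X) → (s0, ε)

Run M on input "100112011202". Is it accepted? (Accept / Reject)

Accept

One accepting computation: (s0, 100112011202, Z) ⊢ (s1, 00112011202, YXZ) ⊢ (s1, 0112011202, XXZ) ⊢ (s0, 112011202, XZ) ⊢ (s2, 112011202, XXZ) ⊢ (s2, 12011202, XXXZ) ⊢ (s2, 2011202, XXXXZ) ⊢ (s1, 011202, XXXZ) ⊢ (s0, 11202, XXZ) ⊢ (s2, 1202, XZ) ⊢ (s2, 202, XXZ) ⊢ (s1, 02, XZ) ⊢ (s0, 2, Z) ⊢ (s1, ε, Z) ⊢ (s1, ε, ε)
All input consumed and the stack is empty.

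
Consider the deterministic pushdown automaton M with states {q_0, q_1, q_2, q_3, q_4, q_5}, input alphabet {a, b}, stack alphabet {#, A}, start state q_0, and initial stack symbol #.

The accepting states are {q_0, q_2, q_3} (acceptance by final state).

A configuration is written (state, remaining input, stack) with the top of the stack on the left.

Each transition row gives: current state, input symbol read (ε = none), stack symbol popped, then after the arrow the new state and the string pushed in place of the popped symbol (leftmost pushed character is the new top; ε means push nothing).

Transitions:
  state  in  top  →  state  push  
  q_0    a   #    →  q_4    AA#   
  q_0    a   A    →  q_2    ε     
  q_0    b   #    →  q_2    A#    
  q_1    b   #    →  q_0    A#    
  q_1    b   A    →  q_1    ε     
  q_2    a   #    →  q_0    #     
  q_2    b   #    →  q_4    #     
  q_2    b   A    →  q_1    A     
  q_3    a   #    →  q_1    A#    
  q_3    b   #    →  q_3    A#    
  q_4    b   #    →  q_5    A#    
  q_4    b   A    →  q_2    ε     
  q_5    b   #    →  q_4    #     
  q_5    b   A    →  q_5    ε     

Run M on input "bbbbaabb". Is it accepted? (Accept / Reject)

Reject

(q_0, bbbbaabb, #)
  read b, top #: go to q_2, push A# → (q_2, bbbaabb, A#)
  read b, top A: go to q_1, push A → (q_1, bbaabb, A#)
  read b, top A: go to q_1, push ε → (q_1, baabb, #)
  read b, top #: go to q_0, push A# → (q_0, aabb, A#)
  read a, top A: go to q_2, push ε → (q_2, abb, #)
  read a, top #: go to q_0, push # → (q_0, bb, #)
  read b, top #: go to q_2, push A# → (q_2, b, A#)
  read b, top A: go to q_1, push A → (q_1, ε, A#)
All input consumed; state q_1 ∉ F and no further ε-move applies.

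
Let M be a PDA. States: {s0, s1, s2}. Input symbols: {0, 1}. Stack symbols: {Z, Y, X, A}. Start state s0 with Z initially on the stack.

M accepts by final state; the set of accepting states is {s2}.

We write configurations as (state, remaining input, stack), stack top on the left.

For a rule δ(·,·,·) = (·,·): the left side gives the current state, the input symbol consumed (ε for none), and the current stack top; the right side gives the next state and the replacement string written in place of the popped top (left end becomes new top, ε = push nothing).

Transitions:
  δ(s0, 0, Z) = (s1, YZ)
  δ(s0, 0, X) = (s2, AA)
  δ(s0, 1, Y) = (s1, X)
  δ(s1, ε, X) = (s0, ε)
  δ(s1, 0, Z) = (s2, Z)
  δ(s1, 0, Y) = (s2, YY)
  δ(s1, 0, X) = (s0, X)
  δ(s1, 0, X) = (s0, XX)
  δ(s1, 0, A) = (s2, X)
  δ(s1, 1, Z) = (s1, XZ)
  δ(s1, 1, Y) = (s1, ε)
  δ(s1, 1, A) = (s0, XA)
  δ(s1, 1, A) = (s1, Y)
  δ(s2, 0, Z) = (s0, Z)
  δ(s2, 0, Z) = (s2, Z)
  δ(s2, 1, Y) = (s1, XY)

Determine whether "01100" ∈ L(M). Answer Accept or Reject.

One accepting computation: (s0, 01100, Z) ⊢ (s1, 1100, YZ) ⊢ (s1, 100, Z) ⊢ (s1, 00, XZ) ⊢ (s0, 0, XZ) ⊢ (s2, ε, AAZ)
All input consumed and state s2 ∈ F.

Accept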